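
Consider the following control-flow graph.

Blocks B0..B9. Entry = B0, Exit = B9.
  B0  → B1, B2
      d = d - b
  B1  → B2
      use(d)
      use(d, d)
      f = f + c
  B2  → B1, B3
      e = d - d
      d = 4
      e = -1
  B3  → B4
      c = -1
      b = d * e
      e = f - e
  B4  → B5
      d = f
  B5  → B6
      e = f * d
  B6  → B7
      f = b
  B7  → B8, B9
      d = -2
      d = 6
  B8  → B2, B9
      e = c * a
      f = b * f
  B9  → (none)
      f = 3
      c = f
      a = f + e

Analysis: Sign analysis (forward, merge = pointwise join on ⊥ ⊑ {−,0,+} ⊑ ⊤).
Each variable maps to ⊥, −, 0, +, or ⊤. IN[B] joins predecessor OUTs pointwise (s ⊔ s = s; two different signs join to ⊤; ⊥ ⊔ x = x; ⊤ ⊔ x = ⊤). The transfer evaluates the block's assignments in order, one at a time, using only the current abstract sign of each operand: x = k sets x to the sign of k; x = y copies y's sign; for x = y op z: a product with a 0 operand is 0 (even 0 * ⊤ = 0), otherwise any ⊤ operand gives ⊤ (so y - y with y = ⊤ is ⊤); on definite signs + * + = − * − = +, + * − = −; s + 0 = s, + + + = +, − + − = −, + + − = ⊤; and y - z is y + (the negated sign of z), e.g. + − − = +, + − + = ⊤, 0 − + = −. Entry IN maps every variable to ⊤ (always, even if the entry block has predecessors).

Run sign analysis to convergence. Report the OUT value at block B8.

Answer: {a: ⊤, b: -, c: -, d: +, e: ⊤, f: +}

Working:
Fixpoint table:
  B0: | IN=(all ⊤) | OUT=(all ⊤)
  B1: | IN=(all ⊤) | OUT=(all ⊤)
  B2: | IN=(all ⊤) | OUT={d:+, e:-; rest ⊤}
  B3: | IN={d:+, e:-; rest ⊤} | OUT={b:-, c:-, d:+; rest ⊤}
  B4: | IN={b:-, c:-, d:+; rest ⊤} | OUT={b:-, c:-; rest ⊤}
  B5: | IN={b:-, c:-; rest ⊤} | OUT={b:-, c:-; rest ⊤}
  B6: | IN={b:-, c:-; rest ⊤} | OUT={b:-, c:-, f:-; rest ⊤}
  B7: | IN={b:-, c:-, f:-; rest ⊤} | OUT={b:-, c:-, d:+, f:-; rest ⊤}
  B8: | IN={b:-, c:-, d:+, f:-; rest ⊤} | OUT={b:-, c:-, d:+, f:+; rest ⊤}
  B9: | IN={b:-, c:-, d:+; rest ⊤} | OUT={b:-, c:+, d:+, f:+; rest ⊤}

Merge at B8: IN[B8] = OUT[B7] = {a: ⊤, b: -, c: -, d: +, e: ⊤, f: -}
Applying B8's transfer function to that IN value gives OUT[B8] (row B8 above).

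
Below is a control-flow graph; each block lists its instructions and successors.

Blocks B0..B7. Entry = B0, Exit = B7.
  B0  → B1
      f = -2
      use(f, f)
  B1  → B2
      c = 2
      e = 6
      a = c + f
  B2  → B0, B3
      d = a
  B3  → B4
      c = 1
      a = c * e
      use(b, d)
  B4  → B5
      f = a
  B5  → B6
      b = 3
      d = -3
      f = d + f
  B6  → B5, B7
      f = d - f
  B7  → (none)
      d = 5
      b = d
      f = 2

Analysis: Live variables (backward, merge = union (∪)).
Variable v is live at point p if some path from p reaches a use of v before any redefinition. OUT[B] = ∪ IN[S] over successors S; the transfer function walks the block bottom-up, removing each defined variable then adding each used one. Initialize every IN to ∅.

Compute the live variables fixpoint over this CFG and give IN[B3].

Per-block solution:
  B0:   IN={b}   OUT={b, f}
  B1:   IN={b, f}   OUT={a, b, e}
  B2:   IN={a, b, e}   OUT={b, d, e}
  B3:   IN={b, d, e}   OUT={a}
  B4:   IN={a}   OUT={f}
  B5:   IN={f}   OUT={d, f}
  B6:   IN={d, f}   OUT={f}
  B7:   IN={}   OUT={}

Merge at B3: OUT[B3] = IN[B4] = {a}
Applying B3's transfer function to that OUT value gives IN[B3] (row B3 above).

Answer: {b, d, e}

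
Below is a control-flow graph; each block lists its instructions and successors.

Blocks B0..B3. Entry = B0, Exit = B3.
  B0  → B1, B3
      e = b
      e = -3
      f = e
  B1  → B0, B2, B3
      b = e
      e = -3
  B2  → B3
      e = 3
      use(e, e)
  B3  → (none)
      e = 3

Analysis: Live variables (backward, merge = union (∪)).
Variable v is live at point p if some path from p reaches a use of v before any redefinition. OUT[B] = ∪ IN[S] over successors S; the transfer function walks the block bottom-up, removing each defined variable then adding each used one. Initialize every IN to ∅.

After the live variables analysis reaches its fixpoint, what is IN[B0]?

Fixpoint table:
  B0:  IN={b}  OUT={e}
  B1:  IN={e}  OUT={b}
  B2:  IN={}  OUT={}
  B3:  IN={}  OUT={}

Merge at B0: OUT[B0] = IN[B1] ⊔ IN[B3] = {e}
Applying B0's transfer function to that OUT value gives IN[B0] (row B0 above).

Answer: {b}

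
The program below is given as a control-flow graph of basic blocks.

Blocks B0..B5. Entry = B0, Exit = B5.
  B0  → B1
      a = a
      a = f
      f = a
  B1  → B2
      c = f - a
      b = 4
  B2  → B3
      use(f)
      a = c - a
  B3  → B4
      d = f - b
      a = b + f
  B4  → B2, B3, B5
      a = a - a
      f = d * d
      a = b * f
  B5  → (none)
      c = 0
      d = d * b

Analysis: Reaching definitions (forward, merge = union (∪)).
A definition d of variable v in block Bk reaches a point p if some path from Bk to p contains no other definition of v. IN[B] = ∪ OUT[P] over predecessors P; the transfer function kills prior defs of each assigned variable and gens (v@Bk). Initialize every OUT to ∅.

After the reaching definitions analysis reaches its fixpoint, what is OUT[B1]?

Converged values:
  B0:  IN={}  OUT={a@B0, f@B0}
  B1:  IN={a@B0, f@B0}  OUT={a@B0, b@B1, c@B1, f@B0}
  B2:  IN={a@B0, a@B4, b@B1, c@B1, d@B3, f@B0, f@B4}  OUT={a@B2, b@B1, c@B1, d@B3, f@B0, f@B4}
  B3:  IN={a@B2, a@B4, b@B1, c@B1, d@B3, f@B0, f@B4}  OUT={a@B3, b@B1, c@B1, d@B3, f@B0, f@B4}
  B4:  IN={a@B3, b@B1, c@B1, d@B3, f@B0, f@B4}  OUT={a@B4, b@B1, c@B1, d@B3, f@B4}
  B5:  IN={a@B4, b@B1, c@B1, d@B3, f@B4}  OUT={a@B4, b@B1, c@B5, d@B5, f@B4}

Merge at B1: IN[B1] = OUT[B0] = {a@B0, f@B0}
Applying B1's transfer function to that IN value gives OUT[B1] (row B1 above).

Answer: {a@B0, b@B1, c@B1, f@B0}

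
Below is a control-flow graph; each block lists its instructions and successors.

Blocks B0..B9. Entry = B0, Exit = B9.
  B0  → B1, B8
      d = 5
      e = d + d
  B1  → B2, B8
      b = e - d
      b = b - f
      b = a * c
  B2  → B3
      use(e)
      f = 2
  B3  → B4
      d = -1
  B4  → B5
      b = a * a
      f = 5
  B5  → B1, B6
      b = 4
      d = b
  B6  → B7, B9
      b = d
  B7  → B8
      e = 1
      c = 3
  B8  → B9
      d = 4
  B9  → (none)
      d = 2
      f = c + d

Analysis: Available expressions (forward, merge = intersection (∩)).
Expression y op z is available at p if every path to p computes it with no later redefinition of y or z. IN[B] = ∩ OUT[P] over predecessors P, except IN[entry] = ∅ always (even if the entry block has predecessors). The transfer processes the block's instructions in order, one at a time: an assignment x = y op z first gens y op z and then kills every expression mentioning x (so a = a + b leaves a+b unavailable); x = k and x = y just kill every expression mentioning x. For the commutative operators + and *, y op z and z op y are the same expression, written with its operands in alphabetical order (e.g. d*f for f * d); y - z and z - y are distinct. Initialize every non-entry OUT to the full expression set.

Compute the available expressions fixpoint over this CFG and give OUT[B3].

Converged values:
  B0:   IN={}   OUT={d+d}
  B1:   IN={}   OUT={a*c, e-d}
  B2:   IN={a*c, e-d}   OUT={a*c, e-d}
  B3:   IN={a*c, e-d}   OUT={a*c}
  B4:   IN={a*c}   OUT={a*a, a*c}
  B5:   IN={a*a, a*c}   OUT={a*a, a*c}
  B6:   IN={a*a, a*c}   OUT={a*a, a*c}
  B7:   IN={a*a, a*c}   OUT={a*a}
  B8:   IN={}   OUT={}
  B9:   IN={}   OUT={c+d}

Merge at B3: IN[B3] = OUT[B2] = {a*c, e-d}
Applying B3's transfer function to that IN value gives OUT[B3] (row B3 above).

Answer: {a*c}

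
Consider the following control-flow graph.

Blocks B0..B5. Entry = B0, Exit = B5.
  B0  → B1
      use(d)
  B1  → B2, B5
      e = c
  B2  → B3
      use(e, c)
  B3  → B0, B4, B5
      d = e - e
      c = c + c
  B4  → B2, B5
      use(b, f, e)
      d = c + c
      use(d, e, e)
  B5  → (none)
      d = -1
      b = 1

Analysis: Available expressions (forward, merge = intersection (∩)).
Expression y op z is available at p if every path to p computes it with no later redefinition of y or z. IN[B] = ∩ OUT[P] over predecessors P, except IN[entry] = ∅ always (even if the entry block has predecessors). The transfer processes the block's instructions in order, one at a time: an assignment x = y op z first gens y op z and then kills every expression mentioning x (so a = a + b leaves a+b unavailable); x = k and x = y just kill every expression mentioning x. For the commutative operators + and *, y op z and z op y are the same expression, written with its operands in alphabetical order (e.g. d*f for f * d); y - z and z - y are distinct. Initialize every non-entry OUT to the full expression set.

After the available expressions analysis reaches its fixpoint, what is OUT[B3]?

Answer: {e-e}

Trace:
Per-block solution:
  B0: | IN={} | OUT={}
  B1: | IN={} | OUT={}
  B2: | IN={} | OUT={}
  B3: | IN={} | OUT={e-e}
  B4: | IN={e-e} | OUT={c+c, e-e}
  B5: | IN={} | OUT={}

Merge at B3: IN[B3] = OUT[B2] = {}
Applying B3's transfer function to that IN value gives OUT[B3] (row B3 above).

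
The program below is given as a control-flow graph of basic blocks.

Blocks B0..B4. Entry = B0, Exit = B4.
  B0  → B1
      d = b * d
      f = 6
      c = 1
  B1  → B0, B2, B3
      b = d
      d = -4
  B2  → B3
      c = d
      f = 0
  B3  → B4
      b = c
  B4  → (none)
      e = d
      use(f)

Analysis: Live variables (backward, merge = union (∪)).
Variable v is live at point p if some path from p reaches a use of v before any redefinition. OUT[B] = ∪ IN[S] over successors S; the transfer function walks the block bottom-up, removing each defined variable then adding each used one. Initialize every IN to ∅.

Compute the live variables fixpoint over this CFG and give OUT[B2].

Answer: {c, d, f}

Trace:
Per-block solution:
  B0: | IN={b, d} | OUT={c, d, f}
  B1: | IN={c, d, f} | OUT={b, c, d, f}
  B2: | IN={d} | OUT={c, d, f}
  B3: | IN={c, d, f} | OUT={d, f}
  B4: | IN={d, f} | OUT={}

Merge at B2: OUT[B2] = IN[B3] = {c, d, f}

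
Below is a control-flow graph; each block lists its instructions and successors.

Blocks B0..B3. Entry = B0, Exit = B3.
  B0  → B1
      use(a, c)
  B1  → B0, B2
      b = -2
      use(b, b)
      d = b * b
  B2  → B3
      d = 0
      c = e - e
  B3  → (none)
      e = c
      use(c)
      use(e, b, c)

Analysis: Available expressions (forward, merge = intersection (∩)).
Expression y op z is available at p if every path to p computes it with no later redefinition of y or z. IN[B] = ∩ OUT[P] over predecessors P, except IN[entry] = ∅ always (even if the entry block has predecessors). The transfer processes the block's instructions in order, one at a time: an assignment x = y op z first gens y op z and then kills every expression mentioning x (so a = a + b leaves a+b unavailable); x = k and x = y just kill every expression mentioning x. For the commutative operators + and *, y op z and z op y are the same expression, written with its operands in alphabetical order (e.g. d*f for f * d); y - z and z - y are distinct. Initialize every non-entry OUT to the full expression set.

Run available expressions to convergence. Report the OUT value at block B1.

Per-block solution:
  B0:   IN={}   OUT={}
  B1:   IN={}   OUT={b*b}
  B2:   IN={b*b}   OUT={b*b, e-e}
  B3:   IN={b*b, e-e}   OUT={b*b}

Merge at B1: IN[B1] = OUT[B0] = {}
Applying B1's transfer function to that IN value gives OUT[B1] (row B1 above).

Answer: {b*b}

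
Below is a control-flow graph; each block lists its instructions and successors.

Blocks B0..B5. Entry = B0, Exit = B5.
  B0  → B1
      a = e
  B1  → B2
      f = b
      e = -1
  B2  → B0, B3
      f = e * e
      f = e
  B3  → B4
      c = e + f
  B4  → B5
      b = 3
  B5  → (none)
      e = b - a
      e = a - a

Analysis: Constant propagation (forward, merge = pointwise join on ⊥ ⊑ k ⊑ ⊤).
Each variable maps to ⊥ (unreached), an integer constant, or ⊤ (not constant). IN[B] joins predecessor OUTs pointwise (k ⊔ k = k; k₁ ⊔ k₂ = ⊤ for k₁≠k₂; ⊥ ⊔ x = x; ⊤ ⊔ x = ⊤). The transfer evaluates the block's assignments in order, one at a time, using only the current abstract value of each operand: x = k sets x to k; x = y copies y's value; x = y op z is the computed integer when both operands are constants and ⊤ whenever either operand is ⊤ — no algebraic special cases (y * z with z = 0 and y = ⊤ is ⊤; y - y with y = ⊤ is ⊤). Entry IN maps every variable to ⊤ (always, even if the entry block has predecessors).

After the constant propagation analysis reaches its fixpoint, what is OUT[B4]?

Answer: {a: ⊤, b: 3, c: -2, d: ⊤, e: -1, f: -1}

Trace:
Converged values:
  B0:  IN=(all ⊤)  OUT=(all ⊤)
  B1:  IN=(all ⊤)  OUT={e:-1; rest ⊤}
  B2:  IN={e:-1; rest ⊤}  OUT={e:-1, f:-1; rest ⊤}
  B3:  IN={e:-1, f:-1; rest ⊤}  OUT={c:-2, e:-1, f:-1; rest ⊤}
  B4:  IN={c:-2, e:-1, f:-1; rest ⊤}  OUT={b:3, c:-2, e:-1, f:-1; rest ⊤}
  B5:  IN={b:3, c:-2, e:-1, f:-1; rest ⊤}  OUT={b:3, c:-2, f:-1; rest ⊤}

Merge at B4: IN[B4] = OUT[B3] = {a: ⊤, b: ⊤, c: -2, d: ⊤, e: -1, f: -1}
Applying B4's transfer function to that IN value gives OUT[B4] (row B4 above).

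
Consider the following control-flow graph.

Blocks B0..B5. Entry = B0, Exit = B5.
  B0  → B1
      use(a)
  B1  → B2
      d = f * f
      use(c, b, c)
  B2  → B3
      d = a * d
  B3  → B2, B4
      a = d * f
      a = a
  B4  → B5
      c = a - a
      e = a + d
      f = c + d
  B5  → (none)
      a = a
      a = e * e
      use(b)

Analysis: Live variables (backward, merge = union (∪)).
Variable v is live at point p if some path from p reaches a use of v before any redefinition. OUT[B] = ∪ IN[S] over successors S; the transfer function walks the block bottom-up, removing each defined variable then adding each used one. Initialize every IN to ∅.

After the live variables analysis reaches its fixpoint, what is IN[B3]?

Answer: {b, d, f}

Working:
Per-block solution:
  B0:   IN={a, b, c, f}   OUT={a, b, c, f}
  B1:   IN={a, b, c, f}   OUT={a, b, d, f}
  B2:   IN={a, b, d, f}   OUT={b, d, f}
  B3:   IN={b, d, f}   OUT={a, b, d, f}
  B4:   IN={a, b, d}   OUT={a, b, e}
  B5:   IN={a, b, e}   OUT={}

Merge at B3: OUT[B3] = IN[B2] ⊔ IN[B4] = {a, b, d, f}
Applying B3's transfer function to that OUT value gives IN[B3] (row B3 above).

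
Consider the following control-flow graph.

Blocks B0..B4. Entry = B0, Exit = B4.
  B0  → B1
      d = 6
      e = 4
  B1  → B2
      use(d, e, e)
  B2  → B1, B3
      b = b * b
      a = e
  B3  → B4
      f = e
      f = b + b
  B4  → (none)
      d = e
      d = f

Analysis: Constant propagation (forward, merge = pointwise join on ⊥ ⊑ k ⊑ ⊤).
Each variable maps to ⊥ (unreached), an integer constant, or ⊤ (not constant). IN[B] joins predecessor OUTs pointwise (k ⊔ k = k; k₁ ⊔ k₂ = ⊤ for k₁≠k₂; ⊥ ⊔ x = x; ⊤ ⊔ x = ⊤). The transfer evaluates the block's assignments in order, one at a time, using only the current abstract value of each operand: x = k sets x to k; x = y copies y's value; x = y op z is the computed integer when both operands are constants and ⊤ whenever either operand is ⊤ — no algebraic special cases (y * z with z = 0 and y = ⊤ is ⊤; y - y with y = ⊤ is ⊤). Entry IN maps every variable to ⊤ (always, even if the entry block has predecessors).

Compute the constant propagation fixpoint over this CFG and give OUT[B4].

Answer: {a: 4, b: ⊤, c: ⊤, d: ⊤, e: 4, f: ⊤}

Derivation:
Fixpoint table:
  B0:  IN=(all ⊤)  OUT={d:6, e:4; rest ⊤}
  B1:  IN={d:6, e:4; rest ⊤}  OUT={d:6, e:4; rest ⊤}
  B2:  IN={d:6, e:4; rest ⊤}  OUT={a:4, d:6, e:4; rest ⊤}
  B3:  IN={a:4, d:6, e:4; rest ⊤}  OUT={a:4, d:6, e:4; rest ⊤}
  B4:  IN={a:4, d:6, e:4; rest ⊤}  OUT={a:4, e:4; rest ⊤}

Merge at B4: IN[B4] = OUT[B3] = {a: 4, b: ⊤, c: ⊤, d: 6, e: 4, f: ⊤}
Applying B4's transfer function to that IN value gives OUT[B4] (row B4 above).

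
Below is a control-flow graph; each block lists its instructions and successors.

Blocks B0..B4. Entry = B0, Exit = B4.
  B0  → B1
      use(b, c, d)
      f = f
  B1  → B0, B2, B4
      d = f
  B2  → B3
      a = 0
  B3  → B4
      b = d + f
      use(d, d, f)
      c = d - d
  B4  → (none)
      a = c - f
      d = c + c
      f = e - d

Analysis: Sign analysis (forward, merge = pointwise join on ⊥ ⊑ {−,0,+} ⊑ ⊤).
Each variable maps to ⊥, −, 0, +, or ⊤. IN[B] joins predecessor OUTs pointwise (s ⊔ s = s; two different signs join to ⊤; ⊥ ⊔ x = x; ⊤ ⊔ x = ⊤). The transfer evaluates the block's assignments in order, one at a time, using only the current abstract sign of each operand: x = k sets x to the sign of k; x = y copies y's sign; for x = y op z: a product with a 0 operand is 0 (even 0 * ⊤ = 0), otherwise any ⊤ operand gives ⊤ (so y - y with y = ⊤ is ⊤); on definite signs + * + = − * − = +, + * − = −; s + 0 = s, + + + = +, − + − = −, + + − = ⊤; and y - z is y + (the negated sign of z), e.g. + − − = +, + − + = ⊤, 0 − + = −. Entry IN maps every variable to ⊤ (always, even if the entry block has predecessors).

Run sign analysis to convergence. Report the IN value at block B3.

Answer: {a: 0, b: ⊤, c: ⊤, d: ⊤, e: ⊤, f: ⊤}

Trace:
Fixpoint table:
  B0:   IN=(all ⊤)   OUT=(all ⊤)
  B1:   IN=(all ⊤)   OUT=(all ⊤)
  B2:   IN=(all ⊤)   OUT={a:0; rest ⊤}
  B3:   IN={a:0; rest ⊤}   OUT={a:0; rest ⊤}
  B4:   IN=(all ⊤)   OUT=(all ⊤)

Merge at B3: IN[B3] = OUT[B2] = {a: 0, b: ⊤, c: ⊤, d: ⊤, e: ⊤, f: ⊤}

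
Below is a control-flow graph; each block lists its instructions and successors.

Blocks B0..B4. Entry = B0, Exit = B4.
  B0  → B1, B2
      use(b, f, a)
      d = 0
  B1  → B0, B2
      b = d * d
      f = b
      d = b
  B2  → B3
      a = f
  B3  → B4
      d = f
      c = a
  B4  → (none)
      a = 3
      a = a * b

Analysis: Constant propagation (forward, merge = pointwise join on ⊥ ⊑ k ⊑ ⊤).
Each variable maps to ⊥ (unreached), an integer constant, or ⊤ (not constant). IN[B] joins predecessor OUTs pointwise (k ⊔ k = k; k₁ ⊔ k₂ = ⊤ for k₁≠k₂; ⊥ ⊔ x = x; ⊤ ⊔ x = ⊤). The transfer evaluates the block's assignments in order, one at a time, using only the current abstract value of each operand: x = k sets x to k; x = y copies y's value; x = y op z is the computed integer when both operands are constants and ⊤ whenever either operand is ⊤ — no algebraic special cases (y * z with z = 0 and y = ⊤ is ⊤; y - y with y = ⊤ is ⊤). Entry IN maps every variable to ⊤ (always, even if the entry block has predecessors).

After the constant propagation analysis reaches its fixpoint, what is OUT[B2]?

Per-block solution:
  B0:   IN=(all ⊤)   OUT={d:0; rest ⊤}
  B1:   IN={d:0; rest ⊤}   OUT={b:0, d:0, f:0; rest ⊤}
  B2:   IN={d:0; rest ⊤}   OUT={d:0; rest ⊤}
  B3:   IN={d:0; rest ⊤}   OUT=(all ⊤)
  B4:   IN=(all ⊤)   OUT=(all ⊤)

Merge at B2: IN[B2] = OUT[B0] ⊔ OUT[B1] = {a: ⊤, b: ⊤, c: ⊤, d: 0, e: ⊤, f: ⊤}
Applying B2's transfer function to that IN value gives OUT[B2] (row B2 above).

Answer: {a: ⊤, b: ⊤, c: ⊤, d: 0, e: ⊤, f: ⊤}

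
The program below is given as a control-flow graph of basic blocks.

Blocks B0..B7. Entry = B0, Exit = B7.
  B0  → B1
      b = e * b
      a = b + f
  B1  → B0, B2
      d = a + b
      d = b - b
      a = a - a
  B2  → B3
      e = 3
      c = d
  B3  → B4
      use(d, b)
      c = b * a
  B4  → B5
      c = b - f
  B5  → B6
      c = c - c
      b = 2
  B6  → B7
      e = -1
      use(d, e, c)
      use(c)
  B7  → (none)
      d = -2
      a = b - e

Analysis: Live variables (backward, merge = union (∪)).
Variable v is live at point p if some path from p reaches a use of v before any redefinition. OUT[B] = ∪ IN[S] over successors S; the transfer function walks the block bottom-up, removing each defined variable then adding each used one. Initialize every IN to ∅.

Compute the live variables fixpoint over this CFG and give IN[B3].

Answer: {a, b, d, f}

Trace:
Per-block solution:
  B0: | IN={b, e, f} | OUT={a, b, e, f}
  B1: | IN={a, b, e, f} | OUT={a, b, d, e, f}
  B2: | IN={a, b, d, f} | OUT={a, b, d, f}
  B3: | IN={a, b, d, f} | OUT={b, d, f}
  B4: | IN={b, d, f} | OUT={c, d}
  B5: | IN={c, d} | OUT={b, c, d}
  B6: | IN={b, c, d} | OUT={b, e}
  B7: | IN={b, e} | OUT={}

Merge at B3: OUT[B3] = IN[B4] = {b, d, f}
Applying B3's transfer function to that OUT value gives IN[B3] (row B3 above).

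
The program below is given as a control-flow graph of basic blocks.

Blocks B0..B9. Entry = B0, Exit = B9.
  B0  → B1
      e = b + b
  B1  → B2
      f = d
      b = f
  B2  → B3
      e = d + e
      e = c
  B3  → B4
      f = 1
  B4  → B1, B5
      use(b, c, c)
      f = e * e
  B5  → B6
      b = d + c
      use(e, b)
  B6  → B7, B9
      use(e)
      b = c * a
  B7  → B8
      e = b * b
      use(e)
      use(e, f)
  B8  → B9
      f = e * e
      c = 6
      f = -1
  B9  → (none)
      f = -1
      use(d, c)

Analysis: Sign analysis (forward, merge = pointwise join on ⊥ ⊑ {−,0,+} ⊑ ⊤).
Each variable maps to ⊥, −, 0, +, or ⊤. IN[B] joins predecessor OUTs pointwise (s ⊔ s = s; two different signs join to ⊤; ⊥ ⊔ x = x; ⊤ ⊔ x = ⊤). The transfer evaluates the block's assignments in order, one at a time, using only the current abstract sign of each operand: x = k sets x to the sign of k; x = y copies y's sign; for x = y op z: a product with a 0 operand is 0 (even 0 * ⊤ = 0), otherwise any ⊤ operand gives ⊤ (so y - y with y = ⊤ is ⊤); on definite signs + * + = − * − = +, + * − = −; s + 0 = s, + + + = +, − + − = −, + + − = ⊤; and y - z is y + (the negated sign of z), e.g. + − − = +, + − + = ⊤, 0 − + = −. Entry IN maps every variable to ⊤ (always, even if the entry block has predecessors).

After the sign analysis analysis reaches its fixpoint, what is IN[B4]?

Fixpoint table:
  B0: | IN=(all ⊤) | OUT=(all ⊤)
  B1: | IN=(all ⊤) | OUT=(all ⊤)
  B2: | IN=(all ⊤) | OUT=(all ⊤)
  B3: | IN=(all ⊤) | OUT={f:+; rest ⊤}
  B4: | IN={f:+; rest ⊤} | OUT=(all ⊤)
  B5: | IN=(all ⊤) | OUT=(all ⊤)
  B6: | IN=(all ⊤) | OUT=(all ⊤)
  B7: | IN=(all ⊤) | OUT=(all ⊤)
  B8: | IN=(all ⊤) | OUT={c:+, f:-; rest ⊤}
  B9: | IN=(all ⊤) | OUT={f:-; rest ⊤}

Merge at B4: IN[B4] = OUT[B3] = {a: ⊤, b: ⊤, c: ⊤, d: ⊤, e: ⊤, f: +}

Answer: {a: ⊤, b: ⊤, c: ⊤, d: ⊤, e: ⊤, f: +}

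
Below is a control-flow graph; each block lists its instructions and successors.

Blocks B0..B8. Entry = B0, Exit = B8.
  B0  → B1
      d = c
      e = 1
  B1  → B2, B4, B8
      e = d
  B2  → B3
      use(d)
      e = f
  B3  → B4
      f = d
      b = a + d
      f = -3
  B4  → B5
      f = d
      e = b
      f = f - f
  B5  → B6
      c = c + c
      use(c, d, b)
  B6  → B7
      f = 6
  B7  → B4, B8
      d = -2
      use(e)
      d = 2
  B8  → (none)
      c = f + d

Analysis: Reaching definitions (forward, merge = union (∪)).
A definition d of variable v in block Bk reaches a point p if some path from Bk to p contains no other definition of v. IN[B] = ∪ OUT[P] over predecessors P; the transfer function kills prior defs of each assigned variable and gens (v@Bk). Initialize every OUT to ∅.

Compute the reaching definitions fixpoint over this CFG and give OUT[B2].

Converged values:
  B0:   IN={}   OUT={d@B0, e@B0}
  B1:   IN={d@B0, e@B0}   OUT={d@B0, e@B1}
  B2:   IN={d@B0, e@B1}   OUT={d@B0, e@B2}
  B3:   IN={d@B0, e@B2}   OUT={b@B3, d@B0, e@B2, f@B3}
  B4:   IN={b@B3, c@B5, d@B0, d@B7, e@B1, e@B2, e@B4, f@B3, f@B6}   OUT={b@B3, c@B5, d@B0, d@B7, e@B4, f@B4}
  B5:   IN={b@B3, c@B5, d@B0, d@B7, e@B4, f@B4}   OUT={b@B3, c@B5, d@B0, d@B7, e@B4, f@B4}
  B6:   IN={b@B3, c@B5, d@B0, d@B7, e@B4, f@B4}   OUT={b@B3, c@B5, d@B0, d@B7, e@B4, f@B6}
  B7:   IN={b@B3, c@B5, d@B0, d@B7, e@B4, f@B6}   OUT={b@B3, c@B5, d@B7, e@B4, f@B6}
  B8:   IN={b@B3, c@B5, d@B0, d@B7, e@B1, e@B4, f@B6}   OUT={b@B3, c@B8, d@B0, d@B7, e@B1, e@B4, f@B6}

Merge at B2: IN[B2] = OUT[B1] = {d@B0, e@B1}
Applying B2's transfer function to that IN value gives OUT[B2] (row B2 above).

Answer: {d@B0, e@B2}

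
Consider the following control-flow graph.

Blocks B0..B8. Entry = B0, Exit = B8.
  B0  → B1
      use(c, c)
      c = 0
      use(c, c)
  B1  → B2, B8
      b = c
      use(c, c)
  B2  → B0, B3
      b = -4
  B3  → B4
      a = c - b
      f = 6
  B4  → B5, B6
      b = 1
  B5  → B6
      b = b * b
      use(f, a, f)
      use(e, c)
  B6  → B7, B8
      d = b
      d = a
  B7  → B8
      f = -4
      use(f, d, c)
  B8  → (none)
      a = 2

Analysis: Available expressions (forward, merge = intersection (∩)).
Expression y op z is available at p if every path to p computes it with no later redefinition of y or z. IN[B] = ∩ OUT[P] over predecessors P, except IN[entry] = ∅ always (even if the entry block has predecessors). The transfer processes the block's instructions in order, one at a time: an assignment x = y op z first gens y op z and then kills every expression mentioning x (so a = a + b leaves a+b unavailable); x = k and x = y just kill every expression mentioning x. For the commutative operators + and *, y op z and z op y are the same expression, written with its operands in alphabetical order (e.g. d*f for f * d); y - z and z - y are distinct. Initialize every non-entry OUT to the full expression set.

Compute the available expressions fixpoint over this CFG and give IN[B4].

Per-block solution:
  B0:  IN={}  OUT={}
  B1:  IN={}  OUT={}
  B2:  IN={}  OUT={}
  B3:  IN={}  OUT={c-b}
  B4:  IN={c-b}  OUT={}
  B5:  IN={}  OUT={}
  B6:  IN={}  OUT={}
  B7:  IN={}  OUT={}
  B8:  IN={}  OUT={}

Merge at B4: IN[B4] = OUT[B3] = {c-b}

Answer: {c-b}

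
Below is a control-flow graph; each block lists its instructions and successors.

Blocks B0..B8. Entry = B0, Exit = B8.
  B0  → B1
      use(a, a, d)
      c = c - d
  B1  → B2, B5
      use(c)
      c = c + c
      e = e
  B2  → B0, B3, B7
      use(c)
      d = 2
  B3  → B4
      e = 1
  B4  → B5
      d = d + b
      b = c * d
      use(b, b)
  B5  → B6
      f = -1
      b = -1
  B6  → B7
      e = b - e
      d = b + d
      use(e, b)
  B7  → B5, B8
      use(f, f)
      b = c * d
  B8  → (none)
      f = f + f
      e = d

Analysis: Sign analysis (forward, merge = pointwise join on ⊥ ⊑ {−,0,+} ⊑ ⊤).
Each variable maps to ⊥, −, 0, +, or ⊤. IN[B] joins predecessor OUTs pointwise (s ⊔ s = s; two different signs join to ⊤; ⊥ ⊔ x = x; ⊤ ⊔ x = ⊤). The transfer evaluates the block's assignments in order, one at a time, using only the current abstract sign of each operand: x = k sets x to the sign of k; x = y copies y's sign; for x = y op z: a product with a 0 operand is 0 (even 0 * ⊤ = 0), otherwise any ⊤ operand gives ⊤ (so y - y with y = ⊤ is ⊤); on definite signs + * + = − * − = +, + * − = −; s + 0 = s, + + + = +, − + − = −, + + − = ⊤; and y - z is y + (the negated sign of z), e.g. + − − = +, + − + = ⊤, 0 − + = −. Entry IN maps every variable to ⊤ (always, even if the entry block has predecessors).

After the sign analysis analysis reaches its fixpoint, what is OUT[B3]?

Converged values:
  B0:   IN=(all ⊤)   OUT=(all ⊤)
  B1:   IN=(all ⊤)   OUT=(all ⊤)
  B2:   IN=(all ⊤)   OUT={d:+; rest ⊤}
  B3:   IN={d:+; rest ⊤}   OUT={d:+, e:+; rest ⊤}
  B4:   IN={d:+, e:+; rest ⊤}   OUT={e:+; rest ⊤}
  B5:   IN=(all ⊤)   OUT={b:-, f:-; rest ⊤}
  B6:   IN={b:-, f:-; rest ⊤}   OUT={b:-, f:-; rest ⊤}
  B7:   IN=(all ⊤)   OUT=(all ⊤)
  B8:   IN=(all ⊤)   OUT=(all ⊤)

Merge at B3: IN[B3] = OUT[B2] = {a: ⊤, b: ⊤, c: ⊤, d: +, e: ⊤, f: ⊤}
Applying B3's transfer function to that IN value gives OUT[B3] (row B3 above).

Answer: {a: ⊤, b: ⊤, c: ⊤, d: +, e: +, f: ⊤}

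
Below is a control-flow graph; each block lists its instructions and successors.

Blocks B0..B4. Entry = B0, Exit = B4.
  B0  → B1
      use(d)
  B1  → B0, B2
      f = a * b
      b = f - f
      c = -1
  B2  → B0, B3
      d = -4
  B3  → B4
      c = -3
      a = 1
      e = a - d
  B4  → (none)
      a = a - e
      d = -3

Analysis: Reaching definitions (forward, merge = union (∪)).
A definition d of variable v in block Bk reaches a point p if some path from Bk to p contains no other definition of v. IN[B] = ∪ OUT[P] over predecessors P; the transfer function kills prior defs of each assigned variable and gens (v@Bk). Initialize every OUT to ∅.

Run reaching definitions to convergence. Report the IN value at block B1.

Fixpoint table:
  B0:  IN={b@B1, c@B1, d@B2, f@B1}  OUT={b@B1, c@B1, d@B2, f@B1}
  B1:  IN={b@B1, c@B1, d@B2, f@B1}  OUT={b@B1, c@B1, d@B2, f@B1}
  B2:  IN={b@B1, c@B1, d@B2, f@B1}  OUT={b@B1, c@B1, d@B2, f@B1}
  B3:  IN={b@B1, c@B1, d@B2, f@B1}  OUT={a@B3, b@B1, c@B3, d@B2, e@B3, f@B1}
  B4:  IN={a@B3, b@B1, c@B3, d@B2, e@B3, f@B1}  OUT={a@B4, b@B1, c@B3, d@B4, e@B3, f@B1}

Merge at B1: IN[B1] = OUT[B0] = {b@B1, c@B1, d@B2, f@B1}

Answer: {b@B1, c@B1, d@B2, f@B1}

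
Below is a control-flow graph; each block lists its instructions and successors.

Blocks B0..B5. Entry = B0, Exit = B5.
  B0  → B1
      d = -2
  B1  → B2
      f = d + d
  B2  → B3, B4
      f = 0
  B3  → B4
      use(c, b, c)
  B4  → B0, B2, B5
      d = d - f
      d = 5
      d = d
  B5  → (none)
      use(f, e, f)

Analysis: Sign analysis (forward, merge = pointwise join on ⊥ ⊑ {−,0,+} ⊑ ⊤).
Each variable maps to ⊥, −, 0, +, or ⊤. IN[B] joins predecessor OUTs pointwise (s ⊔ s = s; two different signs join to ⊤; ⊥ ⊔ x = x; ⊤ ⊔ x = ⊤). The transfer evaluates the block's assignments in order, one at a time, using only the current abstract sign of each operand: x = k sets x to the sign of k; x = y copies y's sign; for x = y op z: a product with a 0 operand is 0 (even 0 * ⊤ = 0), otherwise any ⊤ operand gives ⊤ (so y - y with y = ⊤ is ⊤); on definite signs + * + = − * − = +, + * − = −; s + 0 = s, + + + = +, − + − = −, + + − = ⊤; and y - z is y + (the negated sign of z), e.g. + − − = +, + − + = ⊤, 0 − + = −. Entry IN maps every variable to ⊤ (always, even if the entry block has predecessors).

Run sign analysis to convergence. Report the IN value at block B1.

Answer: {a: ⊤, b: ⊤, c: ⊤, d: -, e: ⊤, f: ⊤}

Working:
Converged values:
  B0: | IN=(all ⊤) | OUT={d:-; rest ⊤}
  B1: | IN={d:-; rest ⊤} | OUT={d:-, f:-; rest ⊤}
  B2: | IN=(all ⊤) | OUT={f:0; rest ⊤}
  B3: | IN={f:0; rest ⊤} | OUT={f:0; rest ⊤}
  B4: | IN={f:0; rest ⊤} | OUT={d:+, f:0; rest ⊤}
  B5: | IN={d:+, f:0; rest ⊤} | OUT={d:+, f:0; rest ⊤}

Merge at B1: IN[B1] = OUT[B0] = {a: ⊤, b: ⊤, c: ⊤, d: -, e: ⊤, f: ⊤}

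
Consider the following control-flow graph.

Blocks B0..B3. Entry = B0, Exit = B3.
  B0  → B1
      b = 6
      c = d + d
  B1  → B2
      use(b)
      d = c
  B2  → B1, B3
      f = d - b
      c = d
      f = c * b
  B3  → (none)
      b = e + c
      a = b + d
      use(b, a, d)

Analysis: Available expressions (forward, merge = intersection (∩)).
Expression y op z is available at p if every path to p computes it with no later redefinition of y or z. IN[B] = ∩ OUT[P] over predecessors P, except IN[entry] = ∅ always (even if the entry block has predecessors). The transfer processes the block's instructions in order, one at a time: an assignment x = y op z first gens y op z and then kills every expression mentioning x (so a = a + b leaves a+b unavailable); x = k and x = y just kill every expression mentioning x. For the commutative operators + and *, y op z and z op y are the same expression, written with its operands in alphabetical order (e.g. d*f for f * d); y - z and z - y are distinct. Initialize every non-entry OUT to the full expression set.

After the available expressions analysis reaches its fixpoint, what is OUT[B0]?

Per-block solution:
  B0: | IN={} | OUT={d+d}
  B1: | IN={} | OUT={}
  B2: | IN={} | OUT={b*c, d-b}
  B3: | IN={b*c, d-b} | OUT={b+d, c+e}

B0 is the boundary node: IN[B0] = {}
Applying B0's transfer function to that IN value gives OUT[B0] (row B0 above).

Answer: {d+d}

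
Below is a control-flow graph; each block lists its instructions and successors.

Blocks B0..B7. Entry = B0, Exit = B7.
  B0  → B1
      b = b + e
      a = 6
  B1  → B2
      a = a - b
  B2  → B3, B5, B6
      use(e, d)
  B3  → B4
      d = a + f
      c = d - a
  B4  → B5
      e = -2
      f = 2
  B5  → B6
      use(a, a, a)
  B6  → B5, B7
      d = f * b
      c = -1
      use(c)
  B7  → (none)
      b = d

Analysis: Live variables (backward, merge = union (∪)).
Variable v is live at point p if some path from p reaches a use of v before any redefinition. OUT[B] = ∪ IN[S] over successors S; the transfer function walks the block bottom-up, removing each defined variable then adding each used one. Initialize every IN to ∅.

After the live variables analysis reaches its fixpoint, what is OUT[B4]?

Answer: {a, b, f}

Derivation:
Per-block solution:
  B0:   IN={b, d, e, f}   OUT={a, b, d, e, f}
  B1:   IN={a, b, d, e, f}   OUT={a, b, d, e, f}
  B2:   IN={a, b, d, e, f}   OUT={a, b, f}
  B3:   IN={a, b, f}   OUT={a, b}
  B4:   IN={a, b}   OUT={a, b, f}
  B5:   IN={a, b, f}   OUT={a, b, f}
  B6:   IN={a, b, f}   OUT={a, b, d, f}
  B7:   IN={d}   OUT={}

Merge at B4: OUT[B4] = IN[B5] = {a, b, f}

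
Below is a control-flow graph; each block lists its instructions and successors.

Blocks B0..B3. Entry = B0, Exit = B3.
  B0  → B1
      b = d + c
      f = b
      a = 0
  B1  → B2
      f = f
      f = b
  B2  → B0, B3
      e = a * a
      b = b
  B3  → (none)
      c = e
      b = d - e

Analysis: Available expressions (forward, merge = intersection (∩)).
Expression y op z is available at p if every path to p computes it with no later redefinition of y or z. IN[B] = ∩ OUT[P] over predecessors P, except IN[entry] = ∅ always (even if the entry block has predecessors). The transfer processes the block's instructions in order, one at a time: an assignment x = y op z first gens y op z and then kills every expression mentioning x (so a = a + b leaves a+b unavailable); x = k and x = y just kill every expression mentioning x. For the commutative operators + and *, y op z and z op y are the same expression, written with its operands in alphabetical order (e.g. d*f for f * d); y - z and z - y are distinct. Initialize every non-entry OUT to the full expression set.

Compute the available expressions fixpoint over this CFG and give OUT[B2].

Per-block solution:
  B0: | IN={} | OUT={c+d}
  B1: | IN={c+d} | OUT={c+d}
  B2: | IN={c+d} | OUT={a*a, c+d}
  B3: | IN={a*a, c+d} | OUT={a*a, d-e}

Merge at B2: IN[B2] = OUT[B1] = {c+d}
Applying B2's transfer function to that IN value gives OUT[B2] (row B2 above).

Answer: {a*a, c+d}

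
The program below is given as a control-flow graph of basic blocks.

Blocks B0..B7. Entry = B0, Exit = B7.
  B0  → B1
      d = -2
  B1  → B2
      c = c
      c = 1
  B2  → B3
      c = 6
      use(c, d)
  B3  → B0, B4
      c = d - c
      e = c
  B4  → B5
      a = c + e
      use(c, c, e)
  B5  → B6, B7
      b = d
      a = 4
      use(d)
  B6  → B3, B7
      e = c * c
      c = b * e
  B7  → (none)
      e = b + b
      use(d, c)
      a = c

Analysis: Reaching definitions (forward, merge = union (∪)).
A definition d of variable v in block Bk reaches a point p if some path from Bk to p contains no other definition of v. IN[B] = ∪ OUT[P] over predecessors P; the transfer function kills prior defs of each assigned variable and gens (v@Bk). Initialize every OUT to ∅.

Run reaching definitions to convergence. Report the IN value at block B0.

Answer: {a@B5, b@B5, c@B3, d@B0, e@B3}

Trace:
Fixpoint table:
  B0:   IN={a@B5, b@B5, c@B3, d@B0, e@B3}   OUT={a@B5, b@B5, c@B3, d@B0, e@B3}
  B1:   IN={a@B5, b@B5, c@B3, d@B0, e@B3}   OUT={a@B5, b@B5, c@B1, d@B0, e@B3}
  B2:   IN={a@B5, b@B5, c@B1, d@B0, e@B3}   OUT={a@B5, b@B5, c@B2, d@B0, e@B3}
  B3:   IN={a@B5, b@B5, c@B2, c@B6, d@B0, e@B3, e@B6}   OUT={a@B5, b@B5, c@B3, d@B0, e@B3}
  B4:   IN={a@B5, b@B5, c@B3, d@B0, e@B3}   OUT={a@B4, b@B5, c@B3, d@B0, e@B3}
  B5:   IN={a@B4, b@B5, c@B3, d@B0, e@B3}   OUT={a@B5, b@B5, c@B3, d@B0, e@B3}
  B6:   IN={a@B5, b@B5, c@B3, d@B0, e@B3}   OUT={a@B5, b@B5, c@B6, d@B0, e@B6}
  B7:   IN={a@B5, b@B5, c@B3, c@B6, d@B0, e@B3, e@B6}   OUT={a@B7, b@B5, c@B3, c@B6, d@B0, e@B7}

Merge at B0 (entry node, so the boundary value {} is joined with the incoming edge(s)): IN[B0] = {} ⊔ OUT[B3] = {a@B5, b@B5, c@B3, d@B0, e@B3}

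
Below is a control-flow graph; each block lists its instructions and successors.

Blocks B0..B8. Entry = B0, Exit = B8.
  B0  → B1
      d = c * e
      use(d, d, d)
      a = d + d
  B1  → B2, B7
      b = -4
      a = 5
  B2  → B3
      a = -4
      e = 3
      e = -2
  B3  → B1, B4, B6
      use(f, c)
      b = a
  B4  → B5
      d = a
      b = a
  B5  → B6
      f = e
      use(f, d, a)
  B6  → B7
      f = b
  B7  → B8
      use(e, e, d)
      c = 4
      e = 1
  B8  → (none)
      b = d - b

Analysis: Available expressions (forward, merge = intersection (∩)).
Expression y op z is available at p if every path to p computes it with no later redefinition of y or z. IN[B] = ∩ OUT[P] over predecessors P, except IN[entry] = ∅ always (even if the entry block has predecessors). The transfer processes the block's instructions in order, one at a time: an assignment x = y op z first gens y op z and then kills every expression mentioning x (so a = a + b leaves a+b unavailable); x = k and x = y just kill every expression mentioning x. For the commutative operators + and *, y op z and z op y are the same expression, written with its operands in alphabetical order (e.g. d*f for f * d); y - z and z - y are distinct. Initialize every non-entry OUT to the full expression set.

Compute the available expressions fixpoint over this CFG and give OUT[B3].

Answer: {d+d}

Working:
Per-block solution:
  B0: | IN={} | OUT={c*e, d+d}
  B1: | IN={d+d} | OUT={d+d}
  B2: | IN={d+d} | OUT={d+d}
  B3: | IN={d+d} | OUT={d+d}
  B4: | IN={d+d} | OUT={}
  B5: | IN={} | OUT={}
  B6: | IN={} | OUT={}
  B7: | IN={} | OUT={}
  B8: | IN={} | OUT={}

Merge at B3: IN[B3] = OUT[B2] = {d+d}
Applying B3's transfer function to that IN value gives OUT[B3] (row B3 above).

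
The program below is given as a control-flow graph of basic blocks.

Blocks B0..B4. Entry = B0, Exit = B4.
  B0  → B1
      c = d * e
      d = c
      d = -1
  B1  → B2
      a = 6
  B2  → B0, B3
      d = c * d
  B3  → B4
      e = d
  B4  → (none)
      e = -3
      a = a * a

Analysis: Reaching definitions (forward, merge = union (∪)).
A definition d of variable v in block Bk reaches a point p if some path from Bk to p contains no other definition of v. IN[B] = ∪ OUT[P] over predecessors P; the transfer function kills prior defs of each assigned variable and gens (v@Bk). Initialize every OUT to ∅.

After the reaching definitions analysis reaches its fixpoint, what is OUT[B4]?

Fixpoint table:
  B0:   IN={a@B1, c@B0, d@B2}   OUT={a@B1, c@B0, d@B0}
  B1:   IN={a@B1, c@B0, d@B0}   OUT={a@B1, c@B0, d@B0}
  B2:   IN={a@B1, c@B0, d@B0}   OUT={a@B1, c@B0, d@B2}
  B3:   IN={a@B1, c@B0, d@B2}   OUT={a@B1, c@B0, d@B2, e@B3}
  B4:   IN={a@B1, c@B0, d@B2, e@B3}   OUT={a@B4, c@B0, d@B2, e@B4}

Merge at B4: IN[B4] = OUT[B3] = {a@B1, c@B0, d@B2, e@B3}
Applying B4's transfer function to that IN value gives OUT[B4] (row B4 above).

Answer: {a@B4, c@B0, d@B2, e@B4}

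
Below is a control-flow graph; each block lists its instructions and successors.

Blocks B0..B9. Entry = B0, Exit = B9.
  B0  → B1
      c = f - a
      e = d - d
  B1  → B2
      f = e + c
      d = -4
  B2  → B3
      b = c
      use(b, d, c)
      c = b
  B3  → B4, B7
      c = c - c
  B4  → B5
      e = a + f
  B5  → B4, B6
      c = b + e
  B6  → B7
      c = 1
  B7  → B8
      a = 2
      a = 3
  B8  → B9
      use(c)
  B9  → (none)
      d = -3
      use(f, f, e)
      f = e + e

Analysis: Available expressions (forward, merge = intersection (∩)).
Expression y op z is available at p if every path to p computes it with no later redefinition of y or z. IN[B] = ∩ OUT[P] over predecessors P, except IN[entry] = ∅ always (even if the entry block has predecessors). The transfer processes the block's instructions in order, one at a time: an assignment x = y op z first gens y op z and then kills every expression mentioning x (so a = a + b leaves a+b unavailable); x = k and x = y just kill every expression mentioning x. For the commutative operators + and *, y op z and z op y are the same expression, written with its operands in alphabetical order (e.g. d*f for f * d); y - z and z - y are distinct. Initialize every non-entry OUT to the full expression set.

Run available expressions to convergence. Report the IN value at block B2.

Answer: {c+e}

Trace:
Converged values:
  B0:   IN={}   OUT={d-d, f-a}
  B1:   IN={d-d, f-a}   OUT={c+e}
  B2:   IN={c+e}   OUT={}
  B3:   IN={}   OUT={}
  B4:   IN={}   OUT={a+f}
  B5:   IN={a+f}   OUT={a+f, b+e}
  B6:   IN={a+f, b+e}   OUT={a+f, b+e}
  B7:   IN={}   OUT={}
  B8:   IN={}   OUT={}
  B9:   IN={}   OUT={e+e}

Merge at B2: IN[B2] = OUT[B1] = {c+e}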